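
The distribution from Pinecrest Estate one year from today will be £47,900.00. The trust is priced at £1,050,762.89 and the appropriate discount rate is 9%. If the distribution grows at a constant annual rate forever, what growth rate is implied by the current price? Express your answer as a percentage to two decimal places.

P = D₁/(r−g) ⇒ g = r − D₁/P = 0.09 − £47,900.00/£1,050,762.89 = 0.044414

4.44%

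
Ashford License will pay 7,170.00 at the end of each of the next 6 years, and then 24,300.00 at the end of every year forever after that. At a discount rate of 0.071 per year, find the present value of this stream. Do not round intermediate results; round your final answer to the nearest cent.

PV of 6-year annuity: 7,170.00 × [1 − (1+0.071)^−6] / 0.071 = 34070.83851
Perpetuity value at year 6: 24,300.00 / 0.071 = 342253.52113
PV of perpetuity: 342253.52113 / (1+0.071)^6 = 226783.31531
Total PV = 34070.83851 + 226783.31531 = 260854.15382

260854.15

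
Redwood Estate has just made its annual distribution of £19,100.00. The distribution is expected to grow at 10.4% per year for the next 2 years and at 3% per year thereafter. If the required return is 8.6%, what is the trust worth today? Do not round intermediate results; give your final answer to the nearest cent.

D_1 = 21086.40000
D_2 = 23279.38560
Terminal value at year 2: TV = D_2×(1+g_2)/(r−g_2) = 23977.76717/0.056 = 428174.41371
P_0 = D_1/(1+r)^1 + D_2/(1+r)^2 + TV/(1+r)^2
    = 19416.57459 + 19738.39626 + 363045.50271 = 402200.47356

£402200.47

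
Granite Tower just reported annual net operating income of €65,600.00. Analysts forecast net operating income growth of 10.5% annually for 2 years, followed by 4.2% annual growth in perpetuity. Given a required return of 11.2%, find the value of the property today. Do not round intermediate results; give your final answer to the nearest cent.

€1094211.20

D_1 = 72488.00000
D_2 = 80099.24000
Terminal value at year 2: TV = D_2×(1+g_2)/(r−g_2) = 83463.40808/0.07 = 1192334.40114
P_0 = D_1/(1+r)^1 + D_2/(1+r)^2 + TV/(1+r)^2
    = 65187.05036 + 64776.70022 + 964247.45188 = 1094211.20247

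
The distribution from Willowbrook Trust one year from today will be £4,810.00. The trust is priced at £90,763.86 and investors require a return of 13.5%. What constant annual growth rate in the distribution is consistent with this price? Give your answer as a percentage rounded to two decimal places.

8.20%

P = D₁/(r−g) ⇒ g = r − D₁/P = 0.135 − £4,810.00/£90,763.86 = 0.082005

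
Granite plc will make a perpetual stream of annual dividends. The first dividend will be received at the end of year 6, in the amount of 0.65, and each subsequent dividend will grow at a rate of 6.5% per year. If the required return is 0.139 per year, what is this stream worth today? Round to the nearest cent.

4.58

Value at end of year 5: C₁ / (r − g) = 0.65 / (0.139 − 0.065) = 8.7838
Discount to today: PV = 8.7838 / (1 + 0.139)^5 = 8.7838 / 1.916985 = 4.58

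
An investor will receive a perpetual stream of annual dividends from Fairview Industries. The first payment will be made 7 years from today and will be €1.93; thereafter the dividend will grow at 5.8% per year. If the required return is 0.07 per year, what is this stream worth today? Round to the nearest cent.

€107.17

Value at end of year 6: C₁ / (r − g) = €1.93 / (0.07 − 0.058) = €160.8333
Discount to today: PV = €160.8333 / (1 + 0.07)^6 = €160.8333 / 1.500730 = €107.17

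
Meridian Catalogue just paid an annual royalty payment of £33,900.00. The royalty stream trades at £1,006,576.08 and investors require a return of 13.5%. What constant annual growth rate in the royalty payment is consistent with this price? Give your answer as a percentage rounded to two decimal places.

9.80%

P = D₀(1+g)/(r−g) ⇒ P(r−g) = D₀(1+g) ⇒ g(P+D₀) = P·r − D₀
g = (P·r − D₀)/(P + D₀) = (£1,006,576.08×0.135 − £33,900.00) / (£1,006,576.08 + £33,900.00) = 0.098020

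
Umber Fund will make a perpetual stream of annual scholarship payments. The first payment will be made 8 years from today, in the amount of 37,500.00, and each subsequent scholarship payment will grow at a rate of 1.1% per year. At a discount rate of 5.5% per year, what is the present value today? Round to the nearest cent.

Value at end of year 7: C₁ / (r − g) = 37,500.00 / (0.055 − 0.011) = 852,272.7273
Discount to today: PV = 852,272.7273 / (1 + 0.055)^7 = 852,272.7273 / 1.454679 = 585,883.64

585883.64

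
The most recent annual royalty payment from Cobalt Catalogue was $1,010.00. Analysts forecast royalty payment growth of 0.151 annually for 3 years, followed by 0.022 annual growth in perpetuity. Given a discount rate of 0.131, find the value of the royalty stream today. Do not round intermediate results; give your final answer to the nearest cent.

$13119.66

D_1 = 1162.51000
D_2 = 1338.04901
D_3 = 1540.09441
Terminal value at year 3: TV = D_3×(1+g_2)/(r−g_2) = 1573.97649/0.109 = 14440.15126
P_0 = D_1/(1+r)^1 + D_2/(1+r)^2 + D_3/(1+r)^3 + TV/(1+r)^3
    = 1027.86030 + 1046.03643 + 1064.53398 + 9981.22689 = 13119.65760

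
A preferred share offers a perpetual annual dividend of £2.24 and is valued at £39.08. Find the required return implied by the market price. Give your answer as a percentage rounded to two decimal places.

5.73%

P = C/r ⇒ r = C/P = £2.24/£39.08 = 0.057318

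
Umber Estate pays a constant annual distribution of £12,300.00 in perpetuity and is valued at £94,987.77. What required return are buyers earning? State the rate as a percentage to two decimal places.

P = C/r ⇒ r = C/P = £12,300.00/£94,987.77 = 0.129490

12.95%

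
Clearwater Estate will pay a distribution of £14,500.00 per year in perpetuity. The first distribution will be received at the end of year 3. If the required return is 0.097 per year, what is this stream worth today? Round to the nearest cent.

£124217.57

Value at end of year 2: C / r = £14,500.00 / 0.097 = £149,484.5361
Discount to today: PV = £149,484.5361 / (1 + 0.097)^2 = £149,484.5361 / 1.203409 = £124,217.57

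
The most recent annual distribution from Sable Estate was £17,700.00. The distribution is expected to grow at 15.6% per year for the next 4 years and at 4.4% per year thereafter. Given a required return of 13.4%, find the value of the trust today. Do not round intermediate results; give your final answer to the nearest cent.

D_1 = 20461.20000
D_2 = 23653.14720
D_3 = 27343.03816
D_4 = 31608.55212
Terminal value at year 4: TV = D_4×(1+g_2)/(r−g_2) = 32999.32841/0.09 = 366659.20455
P_0 = D_1/(1+r)^1 + D_2/(1+r)^2 + D_3/(1+r)^3 + D_4/(1+r)^4 + TV/(1+r)^4
    = 18043.38624 + 18393.43430 + 18750.27341 + 19114.03533 + 221722.80986 = 296023.93915

£296023.94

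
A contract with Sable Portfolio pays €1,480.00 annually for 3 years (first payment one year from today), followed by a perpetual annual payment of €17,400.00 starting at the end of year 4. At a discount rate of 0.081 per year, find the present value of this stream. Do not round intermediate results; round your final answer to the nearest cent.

PV of 3-year annuity: €1,480.00 × [1 − (1+0.081)^−3] / 0.081 = 3807.23187
Perpetuity value at year 3: €17,400.00 / 0.081 = 214814.81481
PV of perpetuity: 214814.81481 / (1+0.081)^3 = 170054.11579
Total PV = 3807.23187 + 170054.11579 = 173861.34766

€173861.35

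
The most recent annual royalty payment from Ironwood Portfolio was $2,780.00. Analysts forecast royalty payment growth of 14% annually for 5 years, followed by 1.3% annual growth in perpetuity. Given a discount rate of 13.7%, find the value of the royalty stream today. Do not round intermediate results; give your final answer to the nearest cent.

D_1 = 3169.20000
D_2 = 3612.88800
D_3 = 4118.69232
D_4 = 4695.30924
D_5 = 5352.65254
Terminal value at year 5: TV = D_5×(1+g_2)/(r−g_2) = 5422.23702/0.124 = 43727.71792
P_0 = D_1/(1+r)^1 + D_2/(1+r)^2 + D_3/(1+r)^3 + D_4/(1+r)^4 + D_5/(1+r)^5 + TV/(1+r)^5
    = 2787.33509 + 2794.68954 + 2802.06339 + 2809.45670 + 2816.86951 + 23012.00657 = 37022.42080

$37022.42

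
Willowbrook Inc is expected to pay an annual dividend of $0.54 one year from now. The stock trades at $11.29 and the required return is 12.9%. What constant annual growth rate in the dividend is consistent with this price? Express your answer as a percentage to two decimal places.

8.12%

P = D₁/(r−g) ⇒ g = r − D₁/P = 0.129 − $0.54/$11.29 = 0.081170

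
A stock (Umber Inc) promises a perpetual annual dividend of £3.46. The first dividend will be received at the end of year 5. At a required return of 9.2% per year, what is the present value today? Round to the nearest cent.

£26.45

Value at end of year 4: C / r = £3.46 / 0.092 = £37.6087
Discount to today: PV = £37.6087 / (1 + 0.092)^4 = £37.6087 / 1.421970 = £26.45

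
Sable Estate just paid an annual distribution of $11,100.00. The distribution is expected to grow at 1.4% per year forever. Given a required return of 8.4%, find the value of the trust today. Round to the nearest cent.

$160791.43

D₁ = D₀ × (1 + g) = $11,100.00 × 1.014 = $11,255.4000
Growing perpetuity: P = D₁ / (r − g) = $11,255.4000 / (0.084 − 0.014) = $160,791.43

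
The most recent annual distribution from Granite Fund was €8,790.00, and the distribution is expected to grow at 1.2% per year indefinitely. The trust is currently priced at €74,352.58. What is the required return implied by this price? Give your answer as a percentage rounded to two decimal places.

D₁ = €8,790.00 × 1.012 = €8,895.4800
P = D₁/(r − g) ⇒ r = D₁/P + g = €8,895.4800/€74,352.58 + 0.012 = 0.119639 + 0.012 = 0.131639

13.16%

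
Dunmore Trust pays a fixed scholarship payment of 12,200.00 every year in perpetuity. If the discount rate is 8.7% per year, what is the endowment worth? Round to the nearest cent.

140229.89

Level perpetuity: PV = C / r = 12,200.00 / 0.087 = 140,229.89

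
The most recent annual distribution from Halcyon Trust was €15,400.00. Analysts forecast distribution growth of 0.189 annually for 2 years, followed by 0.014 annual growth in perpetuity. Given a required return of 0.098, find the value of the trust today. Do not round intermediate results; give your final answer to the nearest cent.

€252725.67

D_1 = 18310.60000
D_2 = 21771.30340
Terminal value at year 2: TV = D_2×(1+g_2)/(r−g_2) = 22076.10165/0.084 = 262810.73390
P_0 = D_1/(1+r)^1 + D_2/(1+r)^2 + TV/(1+r)^2
    = 16676.32058 + 18058.42001 + 217990.92729 = 252725.66788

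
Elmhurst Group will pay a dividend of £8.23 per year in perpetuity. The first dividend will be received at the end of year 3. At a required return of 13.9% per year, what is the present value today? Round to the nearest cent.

£45.64

Value at end of year 2: C / r = £8.23 / 0.139 = £59.2086
Discount to today: PV = £59.2086 / (1 + 0.139)^2 = £59.2086 / 1.297321 = £45.64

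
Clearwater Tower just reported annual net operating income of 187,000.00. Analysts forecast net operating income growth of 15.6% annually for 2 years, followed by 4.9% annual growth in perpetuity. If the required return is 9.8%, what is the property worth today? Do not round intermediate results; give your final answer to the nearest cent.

4841590.65

D_1 = 216172.00000
D_2 = 249894.83200
Terminal value at year 2: TV = D_2×(1+g_2)/(r−g_2) = 262139.67877/0.049 = 5349789.36261
P_0 = D_1/(1+r)^1 + D_2/(1+r)^2 + TV/(1+r)^2
    = 196877.95993 + 207277.70644 + 4437434.98082 = 4841590.64719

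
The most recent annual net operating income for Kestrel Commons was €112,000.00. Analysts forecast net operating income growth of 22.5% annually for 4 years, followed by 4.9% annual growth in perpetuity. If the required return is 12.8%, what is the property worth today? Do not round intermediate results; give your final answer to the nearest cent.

D_1 = 137200.00000
D_2 = 168070.00000
D_3 = 205885.75000
D_4 = 252210.04375
Terminal value at year 4: TV = D_4×(1+g_2)/(r−g_2) = 264568.33589/0.079 = 3348966.27714
P_0 = D_1/(1+r)^1 + D_2/(1+r)^2 + D_3/(1+r)^3 + D_4/(1+r)^4 + TV/(1+r)^4
    = 121631.20567 + 132090.62673 + 143449.48381 + 155785.12205 + 2068589.78520 = 2621546.22347

€2621546.22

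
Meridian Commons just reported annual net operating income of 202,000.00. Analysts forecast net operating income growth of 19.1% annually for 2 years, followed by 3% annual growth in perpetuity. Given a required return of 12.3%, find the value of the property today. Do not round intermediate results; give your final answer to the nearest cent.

D_1 = 240582.00000
D_2 = 286533.16200
Terminal value at year 2: TV = D_2×(1+g_2)/(r−g_2) = 295129.15686/0.093 = 3173431.79419
P_0 = D_1/(1+r)^1 + D_2/(1+r)^2 + TV/(1+r)^2
    = 214231.52271 + 227203.68971 + 2516341.93980 = 2957777.15221

2957777.15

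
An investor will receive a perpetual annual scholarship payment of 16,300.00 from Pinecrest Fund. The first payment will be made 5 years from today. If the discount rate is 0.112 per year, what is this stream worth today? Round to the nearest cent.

Value at end of year 4: C / r = 16,300.00 / 0.112 = 145,535.7143
Discount to today: PV = 145,535.7143 / (1 + 0.112)^4 = 145,535.7143 / 1.529041 = 95,181.04

95181.04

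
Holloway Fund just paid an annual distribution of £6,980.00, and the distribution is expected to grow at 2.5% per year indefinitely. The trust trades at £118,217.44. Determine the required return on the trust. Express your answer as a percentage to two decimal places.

8.55%

D₁ = £6,980.00 × 1.025 = £7,154.5000
P = D₁/(r − g) ⇒ r = D₁/P + g = £7,154.5000/£118,217.44 + 0.025 = 0.060520 + 0.025 = 0.085520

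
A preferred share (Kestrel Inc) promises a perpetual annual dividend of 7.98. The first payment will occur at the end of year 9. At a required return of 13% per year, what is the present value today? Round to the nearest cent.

Value at end of year 8: C / r = 7.98 / 0.13 = 61.3846
Discount to today: PV = 61.3846 / (1 + 0.13)^8 = 61.3846 / 2.658444 = 23.09

23.09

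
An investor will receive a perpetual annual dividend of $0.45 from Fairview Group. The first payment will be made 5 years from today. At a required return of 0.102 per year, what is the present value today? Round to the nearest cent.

$2.99

Value at end of year 4: C / r = $0.45 / 0.102 = $4.4118
Discount to today: PV = $4.4118 / (1 + 0.102)^4 = $4.4118 / 1.474777 = $2.99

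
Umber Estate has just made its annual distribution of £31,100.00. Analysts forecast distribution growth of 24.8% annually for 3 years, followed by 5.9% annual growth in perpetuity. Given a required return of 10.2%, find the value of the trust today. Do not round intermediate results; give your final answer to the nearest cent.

£1232744.14

D_1 = 38812.80000
D_2 = 48438.37440
D_3 = 60451.09125
Terminal value at year 3: TV = D_3×(1+g_2)/(r−g_2) = 64017.70564/0.043 = 1488783.85198
P_0 = D_1/(1+r)^1 + D_2/(1+r)^2 + D_3/(1+r)^3 + TV/(1+r)^3
    = 35220.32668 + 39886.54056 + 45170.96426 + 1112466.30589 = 1232744.13739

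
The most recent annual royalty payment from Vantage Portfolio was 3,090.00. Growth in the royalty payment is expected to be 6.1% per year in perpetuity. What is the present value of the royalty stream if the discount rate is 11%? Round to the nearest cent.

66907.96

D₁ = D₀ × (1 + g) = 3,090.00 × 1.061 = 3,278.4900
Growing perpetuity: P = D₁ / (r − g) = 3,278.4900 / (0.11 − 0.061) = 66,907.96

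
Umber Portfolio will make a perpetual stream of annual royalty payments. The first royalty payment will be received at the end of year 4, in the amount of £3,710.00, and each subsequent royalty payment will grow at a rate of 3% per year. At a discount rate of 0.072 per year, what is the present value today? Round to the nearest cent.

Value at end of year 3: C₁ / (r − g) = £3,710.00 / (0.072 − 0.03) = £88,333.3333
Discount to today: PV = £88,333.3333 / (1 + 0.072)^3 = £88,333.3333 / 1.231925 = £71,703.48

£71703.48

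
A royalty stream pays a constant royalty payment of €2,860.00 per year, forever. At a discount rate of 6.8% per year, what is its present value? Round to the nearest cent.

€42058.82

Level perpetuity: PV = C / r = €2,860.00 / 0.068 = €42,058.82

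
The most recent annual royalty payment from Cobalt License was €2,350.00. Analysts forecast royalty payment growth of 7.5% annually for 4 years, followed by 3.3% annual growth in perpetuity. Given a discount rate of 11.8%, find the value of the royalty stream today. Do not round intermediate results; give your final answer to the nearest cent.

€32942.96

D_1 = 2526.25000
D_2 = 2715.71875
D_3 = 2919.39766
D_4 = 3138.35248
Terminal value at year 4: TV = D_4×(1+g_2)/(r−g_2) = 3241.91811/0.085 = 38140.21309
P_0 = D_1/(1+r)^1 + D_2/(1+r)^2 + D_3/(1+r)^3 + D_4/(1+r)^4 + TV/(1+r)^4
    = 2259.61538 + 2172.70710 + 2089.14144 + 2008.78985 + 24412.70487 = 32942.95865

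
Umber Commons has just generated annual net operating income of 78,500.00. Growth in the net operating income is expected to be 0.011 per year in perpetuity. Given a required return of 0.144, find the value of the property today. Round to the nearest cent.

596718.05

D₁ = D₀ × (1 + g) = 78,500.00 × 1.011 = 79,363.5000
Growing perpetuity: P = D₁ / (r − g) = 79,363.5000 / (0.144 − 0.011) = 596,718.05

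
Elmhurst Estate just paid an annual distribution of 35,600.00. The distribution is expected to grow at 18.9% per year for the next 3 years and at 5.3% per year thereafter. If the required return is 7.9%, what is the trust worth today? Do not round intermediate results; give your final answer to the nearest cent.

2059333.38

D_1 = 42328.40000
D_2 = 50328.46760
D_3 = 59840.54798
Terminal value at year 3: TV = D_3×(1+g_2)/(r−g_2) = 63012.09702/0.026 = 2423542.19304
P_0 = D_1/(1+r)^1 + D_2/(1+r)^2 + D_3/(1+r)^3 + TV/(1+r)^3
    = 39229.28638 + 43228.56488 + 47635.55481 + 1929239.96972 = 2059333.37578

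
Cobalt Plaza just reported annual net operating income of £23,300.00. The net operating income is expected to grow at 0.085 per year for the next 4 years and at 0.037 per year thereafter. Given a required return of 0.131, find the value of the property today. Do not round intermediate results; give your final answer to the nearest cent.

D_1 = 25280.50000
D_2 = 27429.34250
D_3 = 29760.83661
D_4 = 32290.50772
Terminal value at year 4: TV = D_4×(1+g_2)/(r−g_2) = 33485.25651/0.094 = 356226.13309
P_0 = D_1/(1+r)^1 + D_2/(1+r)^2 + D_3/(1+r)^3 + D_4/(1+r)^4 + TV/(1+r)^4
    = 22352.34306 + 21443.22919 + 20571.09078 + 19734.42396 + 217708.48562 = 301809.57261

£301809.57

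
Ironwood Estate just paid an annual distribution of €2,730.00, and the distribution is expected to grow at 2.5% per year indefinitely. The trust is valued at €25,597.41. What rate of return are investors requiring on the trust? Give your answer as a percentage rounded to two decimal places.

13.43%

D₁ = €2,730.00 × 1.025 = €2,798.2500
P = D₁/(r − g) ⇒ r = D₁/P + g = €2,798.2500/€25,597.41 + 0.025 = 0.109318 + 0.025 = 0.134318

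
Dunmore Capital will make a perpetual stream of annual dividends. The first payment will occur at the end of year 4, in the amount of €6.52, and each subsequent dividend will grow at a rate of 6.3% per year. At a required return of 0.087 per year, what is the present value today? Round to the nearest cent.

Value at end of year 3: C₁ / (r − g) = €6.52 / (0.087 − 0.063) = €271.6667
Discount to today: PV = €271.6667 / (1 + 0.087)^3 = €271.6667 / 1.284366 = €211.52

€211.52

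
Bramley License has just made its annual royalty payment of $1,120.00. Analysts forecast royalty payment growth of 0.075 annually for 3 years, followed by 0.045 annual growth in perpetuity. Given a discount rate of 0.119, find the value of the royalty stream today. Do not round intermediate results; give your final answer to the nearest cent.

$17125.52

D_1 = 1204.00000
D_2 = 1294.30000
D_3 = 1391.37250
Terminal value at year 3: TV = D_3×(1+g_2)/(r−g_2) = 1453.98426/0.074 = 19648.43598
P_0 = D_1/(1+r)^1 + D_2/(1+r)^2 + D_3/(1+r)^3 + TV/(1+r)^3
    = 1075.96068 + 1033.65302 + 993.00893 + 14022.89643 = 17125.51907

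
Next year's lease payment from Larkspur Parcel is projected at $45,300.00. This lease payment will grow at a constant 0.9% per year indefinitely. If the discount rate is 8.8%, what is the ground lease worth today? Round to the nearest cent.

Growing perpetuity: P = D₁ / (r − g) = $45,300.0000 / (0.088 − 0.009) = $573,417.72

$573417.72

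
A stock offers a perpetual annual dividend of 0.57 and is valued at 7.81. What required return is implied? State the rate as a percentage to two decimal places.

7.30%

P = C/r ⇒ r = C/P = 0.57/7.81 = 0.072983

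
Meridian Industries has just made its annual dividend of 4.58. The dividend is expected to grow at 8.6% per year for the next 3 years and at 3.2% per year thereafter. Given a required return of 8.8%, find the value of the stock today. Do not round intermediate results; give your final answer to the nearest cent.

97.63

D_1 = 4.97388
D_2 = 5.40163
D_3 = 5.86617
Terminal value at year 3: TV = D_3×(1+g_2)/(r−g_2) = 6.05389/0.056 = 108.10521
P_0 = D_1/(1+r)^1 + D_2/(1+r)^2 + D_3/(1+r)^3 + TV/(1+r)^3
    = 4.57158 + 4.56318 + 4.55479 + 83.93826 = 97.62780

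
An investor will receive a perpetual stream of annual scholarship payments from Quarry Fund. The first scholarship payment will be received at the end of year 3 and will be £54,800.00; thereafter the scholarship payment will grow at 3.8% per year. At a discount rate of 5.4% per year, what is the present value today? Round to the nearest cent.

£3083041.38

Value at end of year 2: C₁ / (r − g) = £54,800.00 / (0.054 − 0.038) = £3,425,000.0000
Discount to today: PV = £3,425,000.0000 / (1 + 0.054)^2 = £3,425,000.0000 / 1.110916 = £3,083,041.38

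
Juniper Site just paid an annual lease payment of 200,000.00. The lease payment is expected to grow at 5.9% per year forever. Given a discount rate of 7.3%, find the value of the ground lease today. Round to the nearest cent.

D₁ = D₀ × (1 + g) = 200,000.00 × 1.059 = 211,800.0000
Growing perpetuity: P = D₁ / (r − g) = 211,800.0000 / (0.073 − 0.059) = 15,128,571.43

15128571.43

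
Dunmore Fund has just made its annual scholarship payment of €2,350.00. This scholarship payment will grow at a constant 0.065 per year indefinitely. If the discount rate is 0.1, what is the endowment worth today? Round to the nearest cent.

€71507.14

D₁ = D₀ × (1 + g) = €2,350.00 × 1.065 = €2,502.7500
Growing perpetuity: P = D₁ / (r − g) = €2,502.7500 / (0.1 − 0.065) = €71,507.14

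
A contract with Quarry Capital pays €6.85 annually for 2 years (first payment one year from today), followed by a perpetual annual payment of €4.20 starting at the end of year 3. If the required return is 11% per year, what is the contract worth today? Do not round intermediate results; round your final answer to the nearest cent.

€42.72

PV of 2-year annuity: €6.85 × [1 − (1+0.11)^−2] / 0.11 = 11.73078
Perpetuity value at year 2: €4.20 / 0.11 = 38.18182
PV of perpetuity: 38.18182 / (1+0.11)^2 = 30.98922
Total PV = 11.73078 + 30.98922 = 42.72001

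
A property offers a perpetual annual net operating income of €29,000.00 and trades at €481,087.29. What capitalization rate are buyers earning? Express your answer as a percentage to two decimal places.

6.03%

P = C/r ⇒ r = C/P = €29,000.00/€481,087.29 = 0.060280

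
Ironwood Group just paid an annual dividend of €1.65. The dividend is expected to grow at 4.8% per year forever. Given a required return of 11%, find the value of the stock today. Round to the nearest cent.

€27.89

D₁ = D₀ × (1 + g) = €1.65 × 1.048 = €1.7292
Growing perpetuity: P = D₁ / (r − g) = €1.7292 / (0.11 − 0.048) = €27.89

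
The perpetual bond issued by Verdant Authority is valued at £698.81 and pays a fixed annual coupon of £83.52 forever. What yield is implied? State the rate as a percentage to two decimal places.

11.95%

P = C/r ⇒ r = C/P = £83.52/£698.81 = 0.119517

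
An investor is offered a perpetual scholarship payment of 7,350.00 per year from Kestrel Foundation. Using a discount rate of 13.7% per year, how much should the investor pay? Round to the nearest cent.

Level perpetuity: PV = C / r = 7,350.00 / 0.137 = 53,649.64

53649.64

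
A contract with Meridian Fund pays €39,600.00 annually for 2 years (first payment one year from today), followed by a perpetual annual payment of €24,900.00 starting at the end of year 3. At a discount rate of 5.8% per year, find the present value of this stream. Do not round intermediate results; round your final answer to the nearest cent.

PV of 2-year annuity: €39,600.00 × [1 − (1+0.058)^−2] / 0.058 = 72806.34360
Perpetuity value at year 2: €24,900.00 / 0.058 = 429310.34483
PV of perpetuity: 429310.34483 / (1+0.058)^2 = 383530.59847
Total PV = 72806.34360 + 383530.59847 = 456336.94207

€456336.94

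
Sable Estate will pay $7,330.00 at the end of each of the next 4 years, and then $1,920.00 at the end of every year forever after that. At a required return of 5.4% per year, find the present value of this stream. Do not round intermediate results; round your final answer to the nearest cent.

$54562.23

PV of 4-year annuity: $7,330.00 × [1 − (1+0.054)^−4] / 0.054 = 25752.11613
Perpetuity value at year 4: $1,920.00 / 0.054 = 35555.55556
PV of perpetuity: 35555.55556 / (1+0.054)^4 = 28810.11722
Total PV = 25752.11613 + 28810.11722 = 54562.23335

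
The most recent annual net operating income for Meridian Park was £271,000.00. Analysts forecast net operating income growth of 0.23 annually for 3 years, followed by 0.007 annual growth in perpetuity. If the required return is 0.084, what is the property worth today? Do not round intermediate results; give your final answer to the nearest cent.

£6230010.12

D_1 = 333330.00000
D_2 = 409995.90000
D_3 = 504294.95700
Terminal value at year 3: TV = D_3×(1+g_2)/(r−g_2) = 507825.02170/0.077 = 6595130.15194
P_0 = D_1/(1+r)^1 + D_2/(1+r)^2 + D_3/(1+r)^3 + TV/(1+r)^3
    = 307500.00000 + 348916.05166 + 395910.28002 + 5177683.79196 = 6230010.12364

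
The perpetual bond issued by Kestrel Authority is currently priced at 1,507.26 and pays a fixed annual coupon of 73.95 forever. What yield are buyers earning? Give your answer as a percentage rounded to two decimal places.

4.91%

P = C/r ⇒ r = C/P = 73.95/1,507.26 = 0.049063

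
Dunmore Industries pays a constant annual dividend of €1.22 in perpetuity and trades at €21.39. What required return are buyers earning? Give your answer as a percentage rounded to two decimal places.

P = C/r ⇒ r = C/P = €1.22/€21.39 = 0.057036

5.70%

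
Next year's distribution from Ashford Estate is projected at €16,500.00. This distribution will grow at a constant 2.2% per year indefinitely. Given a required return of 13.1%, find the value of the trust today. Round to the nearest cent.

Growing perpetuity: P = D₁ / (r − g) = €16,500.0000 / (0.131 − 0.022) = €151,376.15

€151376.15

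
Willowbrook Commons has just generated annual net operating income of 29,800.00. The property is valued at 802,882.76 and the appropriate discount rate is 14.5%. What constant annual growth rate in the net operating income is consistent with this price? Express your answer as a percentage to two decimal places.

10.40%

P = D₀(1+g)/(r−g) ⇒ P(r−g) = D₀(1+g) ⇒ g(P+D₀) = P·r − D₀
g = (P·r − D₀)/(P + D₀) = (802,882.76×0.145 − 29,800.00) / (802,882.76 + 29,800.00) = 0.104023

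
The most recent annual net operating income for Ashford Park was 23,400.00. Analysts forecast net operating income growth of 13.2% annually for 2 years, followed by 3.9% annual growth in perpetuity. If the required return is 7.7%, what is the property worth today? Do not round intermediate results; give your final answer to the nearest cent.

757266.68

D_1 = 26488.80000
D_2 = 29985.32160
Terminal value at year 2: TV = D_2×(1+g_2)/(r−g_2) = 31154.74914/0.038 = 819861.81954
P_0 = D_1/(1+r)^1 + D_2/(1+r)^2 + TV/(1+r)^2
    = 24594.98607 + 25850.99743 + 706820.69294 = 757266.67644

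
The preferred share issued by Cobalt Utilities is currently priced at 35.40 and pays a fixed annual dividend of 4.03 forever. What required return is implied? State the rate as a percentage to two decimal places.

P = C/r ⇒ r = C/P = 4.03/35.40 = 0.113842

11.38%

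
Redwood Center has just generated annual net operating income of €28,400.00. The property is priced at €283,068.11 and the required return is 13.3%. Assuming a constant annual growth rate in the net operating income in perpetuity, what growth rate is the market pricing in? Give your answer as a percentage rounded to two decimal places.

P = D₀(1+g)/(r−g) ⇒ P(r−g) = D₀(1+g) ⇒ g(P+D₀) = P·r − D₀
g = (P·r − D₀)/(P + D₀) = (€283,068.11×0.133 − €28,400.00) / (€283,068.11 + €28,400.00) = 0.029692

2.97%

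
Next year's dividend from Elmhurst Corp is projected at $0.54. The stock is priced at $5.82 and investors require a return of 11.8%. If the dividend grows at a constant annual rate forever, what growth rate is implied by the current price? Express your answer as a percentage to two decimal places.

2.52%

P = D₁/(r−g) ⇒ g = r − D₁/P = 0.118 − $0.54/$5.82 = 0.025216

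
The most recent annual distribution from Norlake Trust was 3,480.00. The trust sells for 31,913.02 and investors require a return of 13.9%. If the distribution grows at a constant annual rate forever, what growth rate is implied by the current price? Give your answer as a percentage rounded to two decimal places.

2.70%

P = D₀(1+g)/(r−g) ⇒ P(r−g) = D₀(1+g) ⇒ g(P+D₀) = P·r − D₀
g = (P·r − D₀)/(P + D₀) = (31,913.02×0.139 − 3,480.00) / (31,913.02 + 3,480.00) = 0.027008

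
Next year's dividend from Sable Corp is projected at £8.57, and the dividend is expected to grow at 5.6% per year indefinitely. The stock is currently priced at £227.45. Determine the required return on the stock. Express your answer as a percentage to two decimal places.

P = D₁/(r − g) ⇒ r = D₁/P + g = £8.5700/£227.45 + 0.056 = 0.037679 + 0.056 = 0.093679

9.37%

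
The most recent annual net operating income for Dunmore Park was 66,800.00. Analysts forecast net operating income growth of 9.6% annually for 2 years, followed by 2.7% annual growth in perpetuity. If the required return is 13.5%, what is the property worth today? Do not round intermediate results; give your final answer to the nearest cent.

D_1 = 73212.80000
D_2 = 80241.22880
Terminal value at year 2: TV = D_2×(1+g_2)/(r−g_2) = 82407.74198/0.108 = 763034.64794
P_0 = D_1/(1+r)^1 + D_2/(1+r)^2 + TV/(1+r)^2
    = 64504.66960 + 62288.20959 + 592314.73379 = 719107.61299

719107.61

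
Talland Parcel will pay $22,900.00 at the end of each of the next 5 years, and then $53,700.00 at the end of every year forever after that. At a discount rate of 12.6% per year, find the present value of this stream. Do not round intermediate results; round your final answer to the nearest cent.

PV of 5-year annuity: $22,900.00 × [1 − (1+0.126)^−5] / 0.126 = 81336.95249
Perpetuity value at year 5: $53,700.00 / 0.126 = 426190.47619
PV of perpetuity: 426190.47619 / (1+0.126)^5 = 235457.09852
Total PV = 81336.95249 + 235457.09852 = 316794.05101

$316794.05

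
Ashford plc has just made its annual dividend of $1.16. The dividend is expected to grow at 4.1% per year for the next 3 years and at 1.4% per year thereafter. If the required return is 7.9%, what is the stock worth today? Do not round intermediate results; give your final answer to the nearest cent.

D_1 = 1.20756
D_2 = 1.25707
D_3 = 1.30861
Terminal value at year 3: TV = D_3×(1+g_2)/(r−g_2) = 1.32693/0.065 = 20.41431
P_0 = D_1/(1+r)^1 + D_2/(1+r)^2 + D_3/(1+r)^3 + TV/(1+r)^3
    = 1.11915 + 1.07973 + 1.04171 + 16.25064 = 19.49123

$19.49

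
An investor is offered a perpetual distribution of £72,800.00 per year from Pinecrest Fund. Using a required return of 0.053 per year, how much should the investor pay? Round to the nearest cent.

£1373584.91

Level perpetuity: PV = C / r = £72,800.00 / 0.053 = £1,373,584.91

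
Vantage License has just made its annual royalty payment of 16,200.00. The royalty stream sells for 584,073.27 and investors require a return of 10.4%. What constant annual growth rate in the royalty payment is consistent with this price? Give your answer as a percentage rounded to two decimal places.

P = D₀(1+g)/(r−g) ⇒ P(r−g) = D₀(1+g) ⇒ g(P+D₀) = P·r − D₀
g = (P·r − D₀)/(P + D₀) = (584,073.27×0.104 − 16,200.00) / (584,073.27 + 16,200.00) = 0.074206

7.42%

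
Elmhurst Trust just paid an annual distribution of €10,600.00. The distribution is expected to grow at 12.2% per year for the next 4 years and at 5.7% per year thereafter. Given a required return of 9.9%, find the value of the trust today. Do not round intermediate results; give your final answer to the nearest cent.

D_1 = 11893.20000
D_2 = 13344.17040
D_3 = 14972.15919
D_4 = 16798.76261
Terminal value at year 4: TV = D_4×(1+g_2)/(r−g_2) = 17756.29208/0.042 = 422768.85901
P_0 = D_1/(1+r)^1 + D_2/(1+r)^2 + D_3/(1+r)^3 + D_4/(1+r)^4 + TV/(1+r)^4
    = 10821.83803 + 11048.31872 + 11279.53922 + 11515.59873 + 289809.23478 = 334474.52949

€334474.53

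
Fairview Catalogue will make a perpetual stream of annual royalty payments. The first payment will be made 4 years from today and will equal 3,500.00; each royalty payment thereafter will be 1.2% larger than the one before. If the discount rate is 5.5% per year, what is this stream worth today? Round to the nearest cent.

69317.39

Value at end of year 3: C₁ / (r − g) = 3,500.00 / (0.055 − 0.012) = 81,395.3488
Discount to today: PV = 81,395.3488 / (1 + 0.055)^3 = 81,395.3488 / 1.174241 = 69,317.39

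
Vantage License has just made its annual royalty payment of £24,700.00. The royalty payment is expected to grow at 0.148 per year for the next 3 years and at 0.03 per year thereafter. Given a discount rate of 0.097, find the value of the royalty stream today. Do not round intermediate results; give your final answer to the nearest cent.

D_1 = 28355.60000
D_2 = 32552.22880
D_3 = 37369.95866
Terminal value at year 3: TV = D_3×(1+g_2)/(r−g_2) = 38491.05742/0.067 = 574493.39436
P_0 = D_1/(1+r)^1 + D_2/(1+r)^2 + D_3/(1+r)^3 + TV/(1+r)^3
    = 25848.31358 + 27050.01276 + 28307.57944 + 435176.22121 = 516382.12698

£516382.13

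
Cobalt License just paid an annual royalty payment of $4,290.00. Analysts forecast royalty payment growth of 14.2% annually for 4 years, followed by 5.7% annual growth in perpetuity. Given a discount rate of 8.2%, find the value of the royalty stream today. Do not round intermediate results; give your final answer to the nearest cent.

D_1 = 4899.18000
D_2 = 5594.86356
D_3 = 6389.33419
D_4 = 7296.61964
Terminal value at year 4: TV = D_4×(1+g_2)/(r−g_2) = 7712.52696/0.025 = 308501.07837
P_0 = D_1/(1+r)^1 + D_2/(1+r)^2 + D_3/(1+r)^3 + D_4/(1+r)^4 + TV/(1+r)^4
    = 4527.89279 + 4778.97742 + 5043.98541 + 5323.68885 + 225085.56463 = 244760.10911

$244760.11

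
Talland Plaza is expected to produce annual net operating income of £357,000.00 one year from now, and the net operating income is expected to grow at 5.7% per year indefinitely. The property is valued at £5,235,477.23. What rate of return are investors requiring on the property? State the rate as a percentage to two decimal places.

12.52%

P = D₁/(r − g) ⇒ r = D₁/P + g = £357,000.0000/£5,235,477.23 + 0.057 = 0.068189 + 0.057 = 0.125189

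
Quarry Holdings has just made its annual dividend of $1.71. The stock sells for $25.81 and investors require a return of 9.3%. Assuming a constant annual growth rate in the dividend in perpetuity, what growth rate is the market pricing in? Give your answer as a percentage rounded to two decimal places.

2.51%

P = D₀(1+g)/(r−g) ⇒ P(r−g) = D₀(1+g) ⇒ g(P+D₀) = P·r − D₀
g = (P·r − D₀)/(P + D₀) = ($25.81×0.093 − $1.71) / ($25.81 + $1.71) = 0.025085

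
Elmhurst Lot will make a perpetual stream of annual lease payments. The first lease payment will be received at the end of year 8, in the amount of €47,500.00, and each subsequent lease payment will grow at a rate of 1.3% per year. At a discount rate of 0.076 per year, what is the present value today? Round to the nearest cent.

€451509.78

Value at end of year 7: C₁ / (r − g) = €47,500.00 / (0.076 − 0.013) = €753,968.2540
Discount to today: PV = €753,968.2540 / (1 + 0.076)^7 = €753,968.2540 / 1.669882 = €451,509.78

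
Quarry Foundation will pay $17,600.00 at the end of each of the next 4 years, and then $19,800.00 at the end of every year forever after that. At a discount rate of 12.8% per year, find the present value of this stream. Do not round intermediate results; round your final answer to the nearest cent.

PV of 4-year annuity: $17,600.00 × [1 − (1+0.128)^−4] / 0.128 = 52568.98788
Perpetuity value at year 4: $19,800.00 / 0.128 = 154687.50000
PV of perpetuity: 154687.50000 / (1+0.128)^4 = 95547.38863
Total PV = 52568.98788 + 95547.38863 = 148116.37651

$148116.38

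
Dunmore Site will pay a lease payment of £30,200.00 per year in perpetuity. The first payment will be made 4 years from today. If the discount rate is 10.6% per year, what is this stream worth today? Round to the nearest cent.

£210589.01

Value at end of year 3: C / r = £30,200.00 / 0.106 = £284,905.6604
Discount to today: PV = £284,905.6604 / (1 + 0.106)^3 = £284,905.6604 / 1.352899 = £210,589.01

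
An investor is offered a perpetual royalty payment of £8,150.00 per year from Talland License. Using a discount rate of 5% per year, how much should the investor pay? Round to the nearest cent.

Level perpetuity: PV = C / r = £8,150.00 / 0.05 = £163,000.00

£163000.00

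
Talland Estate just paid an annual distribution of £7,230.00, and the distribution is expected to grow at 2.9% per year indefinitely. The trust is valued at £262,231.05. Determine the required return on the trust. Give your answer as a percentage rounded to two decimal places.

D₁ = £7,230.00 × 1.029 = £7,439.6700
P = D₁/(r − g) ⇒ r = D₁/P + g = £7,439.6700/£262,231.05 + 0.029 = 0.028371 + 0.029 = 0.057371

5.74%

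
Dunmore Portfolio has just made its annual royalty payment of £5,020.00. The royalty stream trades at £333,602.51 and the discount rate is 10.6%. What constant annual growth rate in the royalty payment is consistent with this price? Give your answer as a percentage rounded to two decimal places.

8.96%

P = D₀(1+g)/(r−g) ⇒ P(r−g) = D₀(1+g) ⇒ g(P+D₀) = P·r − D₀
g = (P·r − D₀)/(P + D₀) = (£333,602.51×0.106 − £5,020.00) / (£333,602.51 + £5,020.00) = 0.089604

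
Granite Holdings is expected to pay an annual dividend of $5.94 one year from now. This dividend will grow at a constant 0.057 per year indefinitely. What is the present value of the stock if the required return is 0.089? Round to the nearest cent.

Growing perpetuity: P = D₁ / (r − g) = $5.9400 / (0.089 − 0.057) = $185.63

$185.63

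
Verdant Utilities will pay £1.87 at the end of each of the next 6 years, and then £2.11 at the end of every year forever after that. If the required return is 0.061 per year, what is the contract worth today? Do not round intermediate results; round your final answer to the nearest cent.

PV of 6-year annuity: £1.87 × [1 − (1+0.061)^−6] / 0.061 = 9.16658
Perpetuity value at year 6: £2.11 / 0.061 = 34.59016
PV of perpetuity: 34.59016 / (1+0.061)^6 = 24.24713
Total PV = 9.16658 + 24.24713 = 33.41370

£33.41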